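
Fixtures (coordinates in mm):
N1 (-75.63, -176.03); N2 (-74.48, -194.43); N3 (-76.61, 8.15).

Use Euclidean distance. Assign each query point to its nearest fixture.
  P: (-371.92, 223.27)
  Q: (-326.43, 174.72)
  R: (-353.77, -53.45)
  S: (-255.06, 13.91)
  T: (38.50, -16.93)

P→N3; Q→N3; R→N3; S→N3; T→N3

P at (-371.92, 223.27):
  N1: 497.22 mm
  N2: 512.78 mm
  N3: 365.36 mm
  → nearest: N3 (365.36 mm)
Q at (-326.43, 174.72):
  N1: 431.19 mm
  N2: 446.93 mm
  N3: 300.26 mm
  → nearest: N3 (300.26 mm)
R at (-353.77, -53.45):
  N1: 303.95 mm
  N2: 312.86 mm
  N3: 283.92 mm
  → nearest: N3 (283.92 mm)
S at (-255.06, 13.91):
  N1: 261.29 mm
  N2: 275.71 mm
  N3: 178.54 mm
  → nearest: N3 (178.54 mm)
T at (38.50, -16.93):
  N1: 195.80 mm
  N2: 210.41 mm
  N3: 117.81 mm
  → nearest: N3 (117.81 mm)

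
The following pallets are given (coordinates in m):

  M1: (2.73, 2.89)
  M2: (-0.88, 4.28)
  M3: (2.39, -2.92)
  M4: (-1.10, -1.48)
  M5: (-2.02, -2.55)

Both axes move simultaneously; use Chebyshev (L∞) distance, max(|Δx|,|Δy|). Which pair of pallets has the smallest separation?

Pairwise distances:
M4–M5: max(|-0.92|, |-1.07|) = 1.07 m
M3–M4: max(|-3.49|, |1.44|) = 3.49 m
M1–M2: max(|-3.61|, |1.39|) = 3.61 m
M1–M4: max(|-3.83|, |-4.37|) = 4.37 m
M3–M5: max(|-4.41|, |0.37|) = 4.41 m
M1–M5: max(|-4.75|, |-5.44|) = 5.44 m
M2–M4: max(|-0.22|, |-5.76|) = 5.76 m
M1–M3: max(|-0.34|, |-5.81|) = 5.81 m
M2–M5: max(|-1.14|, |-6.83|) = 6.83 m
M2–M3: max(|3.27|, |-7.20|) = 7.20 m
Closest pair: M4–M5 at 1.07 m.

M4 and M5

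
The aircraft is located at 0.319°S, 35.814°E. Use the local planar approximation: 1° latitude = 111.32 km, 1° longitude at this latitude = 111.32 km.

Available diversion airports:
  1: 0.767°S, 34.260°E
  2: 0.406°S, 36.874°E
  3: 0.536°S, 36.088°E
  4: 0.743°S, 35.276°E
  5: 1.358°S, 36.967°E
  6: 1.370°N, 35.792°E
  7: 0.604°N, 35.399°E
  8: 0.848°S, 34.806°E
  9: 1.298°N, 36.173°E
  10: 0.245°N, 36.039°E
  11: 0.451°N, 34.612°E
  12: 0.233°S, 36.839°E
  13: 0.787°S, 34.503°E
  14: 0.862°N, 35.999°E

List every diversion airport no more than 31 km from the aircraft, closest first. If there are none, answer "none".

Distances from 0.319°S, 35.814°E:
1: √((-0.448·111.32)² + (-1.554·111.32)²) = √(2487.15255 + 29925.98296) = 180.036 km
2: √((-0.087·111.32)² + (1.060·111.32)²) = √(93.79613 + 13923.81120) = 118.396 km
3: √((-0.217·111.32)² + (0.274·111.32)²) = √(583.53359 + 930.35248) = 38.909 km
4: √((-0.424·111.32)² + (-0.538·111.32)²) = √(2227.80979 + 3586.83126) = 76.254 km
5: √((-1.039·111.32)² + (1.153·111.32)²) = √(13377.57796 + 16474.22564) = 172.777 km
6: √((1.689·111.32)² + (-0.022·111.32)²) = √(35351.32486 + 5.99780) = 188.035 km
7: √((0.923·111.32)² + (-0.415·111.32)²) = √(10557.22548 + 2134.23672) = 112.656 km
8: √((-0.529·111.32)² + (-1.008·111.32)²) = √(3467.82952 + 12591.20978) = 126.724 km
9: √((1.617·111.32)² + (0.359·111.32)²) = √(32401.59842 + 1597.11170) = 184.387 km
10: √((0.564·111.32)² + (0.225·111.32)²) = √(3941.89093 + 627.35221) = 67.596 km
11: √((0.770·111.32)² + (-1.202·111.32)²) = √(7347.30123 + 17904.21691) = 158.907 km
12: √((0.086·111.32)² + (1.025·111.32)²) = √(91.65229 + 13019.49461) = 114.504 km
13: √((-0.468·111.32)² + (-1.311·111.32)²) = √(2714.17660 + 21298.63538) = 154.961 km
14: √((1.181·111.32)² + (0.185·111.32)²) = √(17284.07693 + 424.12107) = 133.072 km
Threshold 31 km: none within range.

none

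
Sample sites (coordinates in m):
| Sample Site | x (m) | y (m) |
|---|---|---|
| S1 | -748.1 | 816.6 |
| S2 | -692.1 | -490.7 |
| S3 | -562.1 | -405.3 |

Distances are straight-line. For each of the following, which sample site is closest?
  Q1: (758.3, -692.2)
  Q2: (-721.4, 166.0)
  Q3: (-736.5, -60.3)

Q1 at (758.3, -692.2):
  S1: 2132.1 m
  S2: 1464.3 m
  S3: 1351.2 m
  → nearest: S3 (1351.2 m)
Q2 at (-721.4, 166.0):
  S1: 651.1 m
  S2: 657.4 m
  S3: 593.1 m
  → nearest: S3 (593.1 m)
Q3 at (-736.5, -60.3):
  S1: 877.0 m
  S2: 432.7 m
  S3: 386.6 m
  → nearest: S3 (386.6 m)

Q1→S3; Q2→S3; Q3→S3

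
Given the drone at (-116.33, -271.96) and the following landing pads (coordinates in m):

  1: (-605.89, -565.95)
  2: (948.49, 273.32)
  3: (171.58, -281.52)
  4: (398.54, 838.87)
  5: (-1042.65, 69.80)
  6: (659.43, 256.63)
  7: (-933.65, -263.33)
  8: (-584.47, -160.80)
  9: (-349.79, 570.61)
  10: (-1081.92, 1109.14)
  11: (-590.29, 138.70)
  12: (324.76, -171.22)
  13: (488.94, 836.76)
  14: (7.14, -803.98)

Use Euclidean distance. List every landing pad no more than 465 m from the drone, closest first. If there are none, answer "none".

3, 12

Distances from (-116.33, -271.96):
1: √((-489.56)² + (-293.99)²) = √(239668.9936 + 86430.1201) = 571.05 m
2: √((1064.82)² + (545.28)²) = √(1133841.6324 + 297330.2784) = 1196.32 m
3: √((287.91)² + (-9.56)²) = √(82892.1681 + 91.3936) = 288.07 m
4: √((514.87)² + (1110.83)²) = √(265091.1169 + 1233943.2889) = 1224.35 m
5: √((-926.32)² + (341.76)²) = √(858068.7424 + 116799.8976) = 987.35 m
6: √((775.76)² + (528.59)²) = √(601803.5776 + 279407.3881) = 938.73 m
7: √((-817.32)² + (8.63)²) = √(668011.9824 + 74.4769) = 817.37 m
8: √((-468.14)² + (111.16)²) = √(219155.0596 + 12356.5456) = 481.16 m
9: √((-233.46)² + (842.57)²) = √(54503.5716 + 709924.2049) = 874.32 m
10: √((-965.59)² + (1381.10)²) = √(932364.0481 + 1907437.2100) = 1685.17 m
11: √((-473.96)² + (410.66)²) = √(224638.0816 + 168641.6356) = 627.12 m
12: √((441.09)² + (100.74)²) = √(194560.3881 + 10148.5476) = 452.45 m
13: √((605.27)² + (1108.72)²) = √(366351.7729 + 1229260.0384) = 1263.18 m
14: √((123.47)² + (-532.02)²) = √(15244.8409 + 283045.2804) = 546.16 m
Threshold 465 m: 3 (288.07 m), 12 (452.45 m) are within range.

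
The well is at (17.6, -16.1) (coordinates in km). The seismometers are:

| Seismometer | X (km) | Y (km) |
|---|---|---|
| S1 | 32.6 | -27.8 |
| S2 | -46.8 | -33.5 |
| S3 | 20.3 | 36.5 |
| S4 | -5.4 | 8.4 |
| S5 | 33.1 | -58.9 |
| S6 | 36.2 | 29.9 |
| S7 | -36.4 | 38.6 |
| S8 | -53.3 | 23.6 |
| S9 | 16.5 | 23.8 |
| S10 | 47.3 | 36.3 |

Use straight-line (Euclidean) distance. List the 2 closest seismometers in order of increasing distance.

S1, S4

Distances from (17.6, -16.1):
S1: 19.0 km
S2: 66.7 km
S3: 52.7 km
S4: 33.6 km
S5: 45.5 km
S6: 49.6 km
S7: 76.9 km
S8: 81.3 km
S9: 39.9 km
S10: 60.2 km
Sorted: S1 (19.0 km) < S4 (33.6 km) < S9 (39.9 km) < S5 (45.5 km) < …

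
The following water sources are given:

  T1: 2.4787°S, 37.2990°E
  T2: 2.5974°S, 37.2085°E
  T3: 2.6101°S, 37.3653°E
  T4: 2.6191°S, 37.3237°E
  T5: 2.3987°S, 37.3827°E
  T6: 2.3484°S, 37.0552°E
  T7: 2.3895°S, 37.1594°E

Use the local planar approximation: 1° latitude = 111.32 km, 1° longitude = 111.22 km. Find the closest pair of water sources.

Pairwise distances:
T3–T4: 4.7340 km
T6–T7: 12.4596 km
T1–T5: 12.8829 km
T2–T4: 13.0383 km
T1–T4: 15.8689 km
T1–T3: 16.3810 km
T1–T2: 16.6107 km
T2–T3: 17.4965 km
T1–T7: 18.4300 km
T3–T5: 23.6125 km
T2–T7: 23.7790 km
T5–T7: 24.8565 km
T4–T5: 25.3973 km
T2–T5: 29.4047 km
T1–T6: 30.7513 km
T4–T7: 31.4195 km
T2–T6: 32.5427 km
T3–T7: 33.5779 km
T5–T6: 36.8524 km
T4–T6: 42.4246 km
T3–T6: 45.1466 km
Closest pair: T3–T4 at 4.7340 km.

T3 and T4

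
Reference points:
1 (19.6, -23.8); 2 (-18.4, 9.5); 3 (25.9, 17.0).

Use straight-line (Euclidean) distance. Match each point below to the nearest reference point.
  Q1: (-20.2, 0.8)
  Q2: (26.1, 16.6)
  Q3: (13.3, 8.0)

Q1→2; Q2→3; Q3→3

Q1 at (-20.2, 0.8):
  1: √((39.8)² + (-24.6)²) = √(1584.040 + 605.160) = 46.8
  2: √((1.8)² + (8.7)²) = √(3.240 + 75.690) = 8.9
  3: √((46.1)² + (16.2)²) = √(2125.210 + 262.440) = 48.9
  → nearest: 2 (8.9)
Q2 at (26.1, 16.6):
  1: √((-6.5)² + (-40.4)²) = √(42.250 + 1632.160) = 40.9
  2: √((-44.5)² + (-7.1)²) = √(1980.250 + 50.410) = 45.1
  3: √((-0.2)² + (0.4)²) = √(0.040 + 0.160) = 0.4
  → nearest: 3 (0.4)
Q3 at (13.3, 8.0):
  1: √((6.3)² + (-31.8)²) = √(39.690 + 1011.240) = 32.4
  2: √((-31.7)² + (1.5)²) = √(1004.890 + 2.250) = 31.7
  3: √((12.6)² + (9.0)²) = √(158.760 + 81.000) = 15.5
  → nearest: 3 (15.5)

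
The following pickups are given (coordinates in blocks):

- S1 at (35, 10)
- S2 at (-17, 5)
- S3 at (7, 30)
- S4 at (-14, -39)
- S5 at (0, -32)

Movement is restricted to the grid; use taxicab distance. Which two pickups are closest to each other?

S4 and S5

Pairwise distances:
S1–S2: |-52| + |-5| = 52 + 5 = 57 blocks
S1–S3: |-28| + |20| = 28 + 20 = 48 blocks
S1–S4: |-49| + |-49| = 49 + 49 = 98 blocks
S1–S5: |-35| + |-42| = 35 + 42 = 77 blocks
S2–S3: |24| + |25| = 24 + 25 = 49 blocks
S2–S4: |3| + |-44| = 3 + 44 = 47 blocks
S2–S5: |17| + |-37| = 17 + 37 = 54 blocks
S3–S4: |-21| + |-69| = 21 + 69 = 90 blocks
S3–S5: |-7| + |-62| = 7 + 62 = 69 blocks
S4–S5: |14| + |7| = 14 + 7 = 21 blocks
Closest pair: S4–S5 at 21 blocks.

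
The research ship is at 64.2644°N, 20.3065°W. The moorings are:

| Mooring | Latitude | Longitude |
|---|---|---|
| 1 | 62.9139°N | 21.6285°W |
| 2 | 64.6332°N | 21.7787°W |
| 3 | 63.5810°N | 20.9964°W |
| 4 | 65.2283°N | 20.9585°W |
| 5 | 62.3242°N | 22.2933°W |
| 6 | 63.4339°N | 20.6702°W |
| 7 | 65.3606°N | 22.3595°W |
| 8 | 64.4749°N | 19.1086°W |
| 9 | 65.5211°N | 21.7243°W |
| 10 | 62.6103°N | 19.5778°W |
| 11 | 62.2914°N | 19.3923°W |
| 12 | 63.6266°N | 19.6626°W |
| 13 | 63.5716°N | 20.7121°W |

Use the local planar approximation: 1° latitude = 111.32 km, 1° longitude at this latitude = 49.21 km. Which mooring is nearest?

8

Distances from 64.2644°N, 20.3065°W:
1: 163.8098 km
2: 83.2710 km
3: 83.3077 km
4: 111.9956 km
5: 237.0817 km
6: 94.1677 km
7: 158.4227 km
8: 63.4353 km
9: 156.3288 km
10: 187.5936 km
11: 224.1945 km
12: 77.7496 km
13: 79.6634 km
Minimum: 8 at 63.4353 km.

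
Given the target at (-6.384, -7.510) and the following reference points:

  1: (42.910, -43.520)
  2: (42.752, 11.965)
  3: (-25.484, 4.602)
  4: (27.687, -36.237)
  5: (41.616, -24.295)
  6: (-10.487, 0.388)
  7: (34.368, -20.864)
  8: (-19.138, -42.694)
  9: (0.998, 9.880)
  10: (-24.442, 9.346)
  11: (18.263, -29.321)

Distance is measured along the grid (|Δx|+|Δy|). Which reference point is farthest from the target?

Distances from (-6.384, -7.510):
1: 85.304
2: 68.611
3: 31.212
4: 62.798
5: 64.785
6: 12.001
7: 54.106
8: 47.938
9: 24.772
10: 34.914
11: 46.458
Maximum: 1 at 85.304.

1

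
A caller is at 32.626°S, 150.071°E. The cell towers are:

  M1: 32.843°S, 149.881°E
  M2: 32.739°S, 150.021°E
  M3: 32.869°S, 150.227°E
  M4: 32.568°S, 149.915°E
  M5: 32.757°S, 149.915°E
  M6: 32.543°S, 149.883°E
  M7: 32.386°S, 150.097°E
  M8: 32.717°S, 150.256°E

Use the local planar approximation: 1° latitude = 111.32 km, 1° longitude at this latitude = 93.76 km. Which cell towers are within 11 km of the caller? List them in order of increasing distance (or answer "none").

Distances from 32.626°S, 150.071°E:
M1: √((-0.217·111.32)² + (-0.190·93.76)²) = √(583.53359 + 317.35285) = 30.015 km
M2: √((-0.113·111.32)² + (-0.050·93.76)²) = √(158.23527 + 21.97734) = 13.424 km
M3: √((-0.243·111.32)² + (0.156·93.76)²) = √(731.74362 + 213.93626) = 30.752 km
M4: √((0.058·111.32)² + (-0.156·93.76)²) = √(41.68717 + 213.93626) = 15.988 km
M5: √((-0.131·111.32)² + (-0.156·93.76)²) = √(212.66156 + 213.93626) = 20.654 km
M6: √((0.083·111.32)² + (-0.188·93.76)²) = √(85.36947 + 310.70690) = 19.902 km
M7: √((0.240·111.32)² + (0.026·93.76)²) = √(713.78740 + 5.94267) = 26.828 km
M8: √((-0.091·111.32)² + (0.185·93.76)²) = √(102.61933 + 300.86984) = 20.087 km
Threshold 11 km: none within range.

none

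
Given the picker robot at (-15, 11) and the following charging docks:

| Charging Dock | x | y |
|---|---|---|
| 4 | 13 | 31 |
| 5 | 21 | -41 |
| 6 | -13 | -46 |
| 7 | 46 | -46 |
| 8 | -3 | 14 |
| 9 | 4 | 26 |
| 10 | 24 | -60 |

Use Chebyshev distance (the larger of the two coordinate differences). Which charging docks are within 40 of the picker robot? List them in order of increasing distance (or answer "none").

8, 9, 4

Distances from (-15, 11):
4: max(|28|, |20|) = 28
5: max(|36|, |-52|) = 52
6: max(|2|, |-57|) = 57
7: max(|61|, |-57|) = 61
8: max(|12|, |3|) = 12
9: max(|19|, |15|) = 19
10: max(|39|, |-71|) = 71
Threshold 40: 8 (12), 9 (19), 4 (28) are within range.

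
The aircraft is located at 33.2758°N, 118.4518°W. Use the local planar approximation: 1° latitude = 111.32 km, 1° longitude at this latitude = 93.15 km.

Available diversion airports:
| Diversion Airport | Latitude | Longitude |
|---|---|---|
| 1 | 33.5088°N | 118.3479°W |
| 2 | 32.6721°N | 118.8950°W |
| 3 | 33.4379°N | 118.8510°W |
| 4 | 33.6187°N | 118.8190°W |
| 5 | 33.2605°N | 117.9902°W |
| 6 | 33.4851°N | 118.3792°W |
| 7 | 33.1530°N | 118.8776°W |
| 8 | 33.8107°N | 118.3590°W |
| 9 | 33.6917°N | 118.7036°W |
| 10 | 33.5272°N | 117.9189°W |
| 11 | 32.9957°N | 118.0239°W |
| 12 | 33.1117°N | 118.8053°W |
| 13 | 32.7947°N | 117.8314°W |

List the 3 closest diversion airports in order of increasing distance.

Distances from 33.2758°N, 118.4518°W:
1: 27.6844 km
2: 78.8717 km
3: 41.3326 km
4: 51.2546 km
5: 43.0318 km
6: 24.2609 km
7: 41.9529 km
8: 60.1693 km
9: 51.9004 km
10: 56.9851 km
11: 50.6060 km
12: 37.6563 km
13: 78.7906 km
Sorted: 6 (24.2609 km) < 1 (27.6844 km) < 12 (37.6563 km) < 3 (41.3326 km) < 7 (41.9529 km) < …

6, 1, 12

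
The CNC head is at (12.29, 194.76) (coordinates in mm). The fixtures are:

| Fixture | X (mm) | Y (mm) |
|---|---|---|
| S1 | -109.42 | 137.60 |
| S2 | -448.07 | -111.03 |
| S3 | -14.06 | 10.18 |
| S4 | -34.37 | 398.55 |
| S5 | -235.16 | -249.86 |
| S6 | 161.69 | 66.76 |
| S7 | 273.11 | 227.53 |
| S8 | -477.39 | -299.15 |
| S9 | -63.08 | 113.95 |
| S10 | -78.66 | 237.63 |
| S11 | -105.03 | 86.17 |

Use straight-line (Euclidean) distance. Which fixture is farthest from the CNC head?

Distances from (12.29, 194.76):
S1: √((-121.71)² + (-57.16)²) = √(14813.3241 + 3267.2656) = 134.46 mm
S2: √((-460.36)² + (-305.79)²) = √(211931.3296 + 93507.5241) = 552.67 mm
S3: √((-26.35)² + (-184.58)²) = √(694.3225 + 34069.7764) = 186.45 mm
S4: √((-46.66)² + (203.79)²) = √(2177.1556 + 41530.3641) = 209.06 mm
S5: √((-247.45)² + (-444.62)²) = √(61231.5025 + 197686.9444) = 508.84 mm
S6: √((149.40)² + (-128.00)²) = √(22320.3600 + 16384.0000) = 196.73 mm
S7: √((260.82)² + (32.77)²) = √(68027.0724 + 1073.8729) = 262.87 mm
S8: √((-489.68)² + (-493.91)²) = √(239786.5024 + 243947.0881) = 695.51 mm
S9: √((-75.37)² + (-80.81)²) = √(5680.6369 + 6530.2561) = 110.50 mm
S10: √((-90.95)² + (42.87)²) = √(8271.9025 + 1837.8369) = 100.55 mm
S11: √((-117.32)² + (-108.59)²) = √(13763.9824 + 11791.7881) = 159.86 mm
Maximum: S8 at 695.51 mm.

S8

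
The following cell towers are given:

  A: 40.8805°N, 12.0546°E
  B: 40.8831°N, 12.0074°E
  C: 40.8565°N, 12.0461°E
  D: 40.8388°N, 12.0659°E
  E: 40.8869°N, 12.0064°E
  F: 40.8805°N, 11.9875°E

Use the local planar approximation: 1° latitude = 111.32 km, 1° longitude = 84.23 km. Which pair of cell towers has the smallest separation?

Pairwise distances:
A–B: 3.9862 km
A–C: 2.7659 km
A–D: 4.7386 km
A–E: 4.1219 km
A–F: 5.6518 km
B–C: 4.4038 km
B–D: 6.9713 km
B–E: 0.4313 km
B–F: 1.7010 km
C–D: 2.5814 km
C–E: 4.7575 km
C–F: 5.6126 km
D–E: 7.3340 km
D–F: 8.0720 km
E–F: 1.7441 km
Closest pair: B–E at 0.4313 km.

B and E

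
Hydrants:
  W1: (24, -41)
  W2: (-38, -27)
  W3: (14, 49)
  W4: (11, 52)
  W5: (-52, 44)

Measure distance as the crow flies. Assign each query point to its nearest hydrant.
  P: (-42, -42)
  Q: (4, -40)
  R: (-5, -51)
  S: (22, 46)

P→W2; Q→W1; R→W1; S→W3

P at (-42, -42):
  W1: 66.0
  W2: 15.5
  W3: 106.9
  W4: 107.9
  W5: 86.6
  → nearest: W2 (15.5)
Q at (4, -40):
  W1: 20.0
  W2: 44.0
  W3: 89.6
  W4: 92.3
  W5: 101.0
  → nearest: W1 (20.0)
R at (-5, -51):
  W1: 30.7
  W2: 40.8
  W3: 101.8
  W4: 104.2
  W5: 106.0
  → nearest: W1 (30.7)
S at (22, 46):
  W1: 87.0
  W2: 94.5
  W3: 8.5
  W4: 12.5
  W5: 74.0
  → nearest: W3 (8.5)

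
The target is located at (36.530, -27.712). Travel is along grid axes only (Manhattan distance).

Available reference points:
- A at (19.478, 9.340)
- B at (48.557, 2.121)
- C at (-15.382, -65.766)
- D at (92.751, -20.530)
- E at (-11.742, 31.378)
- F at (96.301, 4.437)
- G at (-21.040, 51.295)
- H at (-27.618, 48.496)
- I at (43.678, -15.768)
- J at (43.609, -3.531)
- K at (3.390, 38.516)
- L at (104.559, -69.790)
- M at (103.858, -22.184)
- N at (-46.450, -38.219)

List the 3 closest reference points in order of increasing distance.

I, J, B

Distances from (36.530, -27.712):
A: |-17.052| + |37.052| = 17.052 + 37.052 = 54.104
B: |12.027| + |29.833| = 12.027 + 29.833 = 41.860
C: |-51.912| + |-38.054| = 51.912 + 38.054 = 89.966
D: |56.221| + |7.182| = 56.221 + 7.182 = 63.403
E: |-48.272| + |59.090| = 48.272 + 59.090 = 107.362
F: |59.771| + |32.149| = 59.771 + 32.149 = 91.920
G: |-57.570| + |79.007| = 57.570 + 79.007 = 136.577
H: |-64.148| + |76.208| = 64.148 + 76.208 = 140.356
I: |7.148| + |11.944| = 7.148 + 11.944 = 19.092
J: |7.079| + |24.181| = 7.079 + 24.181 = 31.260
K: |-33.140| + |66.228| = 33.140 + 66.228 = 99.368
L: |68.029| + |-42.078| = 68.029 + 42.078 = 110.107
M: |67.328| + |5.528| = 67.328 + 5.528 = 72.856
N: |-82.980| + |-10.507| = 82.980 + 10.507 = 93.487
Sorted: I (19.092) < J (31.260) < B (41.860) < A (54.104) < D (63.403) < …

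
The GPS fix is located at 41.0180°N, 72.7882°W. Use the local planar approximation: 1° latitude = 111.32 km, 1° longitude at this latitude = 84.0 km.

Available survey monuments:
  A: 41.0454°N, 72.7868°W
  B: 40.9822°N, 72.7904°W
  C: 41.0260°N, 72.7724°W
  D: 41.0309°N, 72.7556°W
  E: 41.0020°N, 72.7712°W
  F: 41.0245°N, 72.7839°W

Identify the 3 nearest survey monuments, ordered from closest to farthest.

F, C, E

Distances from 41.0180°N, 72.7882°W:
A: √((0.0274·111.32)² + (0.0014·84.0)²) = √(9.303525 + 0.013830) = 3.0524 km
B: √((-0.0358·111.32)² + (-0.0022·84.0)²) = √(15.882265 + 0.034151) = 3.9895 km
C: √((0.0080·111.32)² + (0.0158·84.0)²) = √(0.793097 + 1.761460) = 1.5983 km
D: √((0.0129·111.32)² + (0.0326·84.0)²) = √(2.062176 + 7.498835) = 3.0921 km
E: √((-0.0160·111.32)² + (0.0170·84.0)²) = √(3.172388 + 2.039184) = 2.2829 km
F: √((0.0065·111.32)² + (0.0043·84.0)²) = √(0.523568 + 0.130465) = 0.8087 km
Sorted: F (0.8087 km) < C (1.5983 km) < E (2.2829 km) < A (3.0524 km) < D (3.0921 km) < …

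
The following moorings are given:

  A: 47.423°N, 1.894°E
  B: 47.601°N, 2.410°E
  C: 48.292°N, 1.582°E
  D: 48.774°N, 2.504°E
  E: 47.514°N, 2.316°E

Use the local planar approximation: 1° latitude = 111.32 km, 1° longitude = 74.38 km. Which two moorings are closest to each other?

B and E

Pairwise distances:
A–B: 43.193 km
A–C: 99.482 km
A–D: 157.088 km
A–E: 32.983 km
B–C: 98.539 km
B–D: 130.765 km
B–E: 11.945 km
C–D: 87.075 km
C–E: 102.379 km
D–E: 140.959 km
Closest pair: B–E at 11.945 km.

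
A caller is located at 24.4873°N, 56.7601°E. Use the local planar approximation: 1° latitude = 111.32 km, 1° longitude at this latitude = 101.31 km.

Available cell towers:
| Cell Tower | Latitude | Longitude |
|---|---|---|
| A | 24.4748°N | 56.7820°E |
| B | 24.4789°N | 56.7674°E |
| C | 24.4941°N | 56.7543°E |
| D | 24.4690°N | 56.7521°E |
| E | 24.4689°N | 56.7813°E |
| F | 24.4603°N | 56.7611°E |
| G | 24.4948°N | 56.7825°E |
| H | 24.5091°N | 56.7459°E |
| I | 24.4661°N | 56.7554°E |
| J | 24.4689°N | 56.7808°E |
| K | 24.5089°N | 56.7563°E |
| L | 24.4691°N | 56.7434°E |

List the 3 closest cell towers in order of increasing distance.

C, B, D

Distances from 24.4873°N, 56.7601°E:
A: √((-0.0125·111.32)² + (0.0219·101.31)²) = √(1.936272 + 4.922581) = 2.6189 km
B: √((-0.0084·111.32)² + (0.0073·101.31)²) = √(0.874390 + 0.546953) = 1.1922 km
C: √((0.0068·111.32)² + (-0.0058·101.31)²) = √(0.573013 + 0.345271) = 0.9583 km
D: √((-0.0183·111.32)² + (-0.0080·101.31)²) = √(4.150005 + 0.656878) = 2.1925 km
E: √((-0.0184·111.32)² + (0.0212·101.31)²) = √(4.195484 + 4.612925) = 2.9679 km
F: √((-0.0270·111.32)² + (0.0010·101.31)²) = √(9.033872 + 0.010264) = 3.0073 km
G: √((0.0075·111.32)² + (0.0224·101.31)²) = √(0.697058 + 5.149922) = 2.4181 km
H: √((0.0218·111.32)² + (-0.0142·101.31)²) = √(5.889242 + 2.069576) = 2.8211 km
I: √((-0.0212·111.32)² + (-0.0047·101.31)²) = √(5.569524 + 0.226725) = 2.4075 km
J: √((-0.0184·111.32)² + (0.0207·101.31)²) = √(4.195484 + 4.397900) = 2.9314 km
K: √((0.0216·111.32)² + (-0.0038·101.31)²) = √(5.781678 + 0.148208) = 2.4351 km
L: √((-0.0182·111.32)² + (-0.0167·101.31)²) = √(4.104773 + 2.862448) = 2.6395 km
Sorted: C (0.9583 km) < B (1.1922 km) < D (2.1925 km) < I (2.4075 km) < G (2.4181 km) < …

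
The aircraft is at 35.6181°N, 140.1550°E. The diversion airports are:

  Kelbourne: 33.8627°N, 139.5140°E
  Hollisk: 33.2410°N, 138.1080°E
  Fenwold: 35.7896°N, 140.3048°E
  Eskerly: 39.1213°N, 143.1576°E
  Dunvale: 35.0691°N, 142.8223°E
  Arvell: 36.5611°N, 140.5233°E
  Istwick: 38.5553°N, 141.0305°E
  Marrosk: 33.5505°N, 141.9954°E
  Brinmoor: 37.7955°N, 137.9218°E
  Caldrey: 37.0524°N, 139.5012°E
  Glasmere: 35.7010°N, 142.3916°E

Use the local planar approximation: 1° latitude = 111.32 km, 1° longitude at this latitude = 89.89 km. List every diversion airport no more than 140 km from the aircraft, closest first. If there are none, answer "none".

Fenwold, Arvell

Distances from 35.6181°N, 140.1550°E:
Kelbourne: 203.7290 km
Hollisk: 322.3056 km
Fenwold: 23.3624 km
Eskerly: 474.2673 km
Dunvale: 247.4300 km
Arvell: 110.0715 km
Istwick: 336.3068 km
Marrosk: 283.4507 km
Brinmoor: 314.7213 km
Caldrey: 170.1389 km
Glasmere: 201.2597 km
Threshold 140 km: Fenwold (23.3624 km), Arvell (110.0715 km) are within range.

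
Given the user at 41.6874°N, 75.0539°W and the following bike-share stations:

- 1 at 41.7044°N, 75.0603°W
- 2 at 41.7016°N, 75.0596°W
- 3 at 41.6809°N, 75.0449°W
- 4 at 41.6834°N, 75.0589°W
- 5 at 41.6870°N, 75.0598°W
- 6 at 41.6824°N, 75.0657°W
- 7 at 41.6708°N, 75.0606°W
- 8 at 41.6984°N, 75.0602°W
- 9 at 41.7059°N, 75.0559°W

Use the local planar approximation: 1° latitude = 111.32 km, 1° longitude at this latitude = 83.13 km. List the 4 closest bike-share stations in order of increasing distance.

5, 4, 3, 6

Distances from 41.6874°N, 75.0539°W:
1: √((0.0170·111.32)² + (-0.0064·83.13)²) = √(3.581329 + 0.283058) = 1.9658 km
2: √((0.0142·111.32)² + (-0.0057·83.13)²) = √(2.498752 + 0.224525) = 1.6502 km
3: √((-0.0065·111.32)² + (0.0090·83.13)²) = √(0.523568 + 0.559758) = 1.0408 km
4: √((-0.0040·111.32)² + (-0.0050·83.13)²) = √(0.198274 + 0.172765) = 0.6091 km
5: √((-0.0004·111.32)² + (-0.0059·83.13)²) = √(0.001983 + 0.240558) = 0.4925 km
6: √((-0.0050·111.32)² + (-0.0118·83.13)²) = √(0.309804 + 0.962232) = 1.1278 km
7: √((-0.0166·111.32)² + (-0.0067·83.13)²) = √(3.414779 + 0.310217) = 1.9300 km
8: √((0.0110·111.32)² + (-0.0063·83.13)²) = √(1.499449 + 0.274282) = 1.3318 km
9: √((0.0185·111.32)² + (-0.0020·83.13)²) = √(4.241211 + 0.027642) = 2.0661 km
Sorted: 5 (0.4925 km) < 4 (0.6091 km) < 3 (1.0408 km) < 6 (1.1278 km) < 8 (1.3318 km) < 2 (1.6502 km) < …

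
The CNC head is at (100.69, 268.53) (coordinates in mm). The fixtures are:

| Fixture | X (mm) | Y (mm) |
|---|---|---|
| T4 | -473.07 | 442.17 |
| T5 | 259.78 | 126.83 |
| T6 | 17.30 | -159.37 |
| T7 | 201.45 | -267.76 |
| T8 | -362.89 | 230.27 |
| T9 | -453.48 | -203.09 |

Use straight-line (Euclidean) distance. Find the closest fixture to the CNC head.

T5

Distances from (100.69, 268.53):
T4: √((-573.76)² + (173.64)²) = √(329200.5376 + 30150.8496) = 599.46 mm
T5: √((159.09)² + (-141.70)²) = √(25309.6281 + 20078.8900) = 213.05 mm
T6: √((-83.39)² + (-427.90)²) = √(6953.8921 + 183098.4100) = 435.95 mm
T7: √((100.76)² + (-536.29)²) = √(10152.5776 + 287606.9641) = 545.67 mm
T8: √((-463.58)² + (-38.26)²) = √(214906.4164 + 1463.8276) = 465.16 mm
T9: √((-554.17)² + (-471.62)²) = √(307104.3889 + 222425.4244) = 727.69 mm
Minimum: T5 at 213.05 mm.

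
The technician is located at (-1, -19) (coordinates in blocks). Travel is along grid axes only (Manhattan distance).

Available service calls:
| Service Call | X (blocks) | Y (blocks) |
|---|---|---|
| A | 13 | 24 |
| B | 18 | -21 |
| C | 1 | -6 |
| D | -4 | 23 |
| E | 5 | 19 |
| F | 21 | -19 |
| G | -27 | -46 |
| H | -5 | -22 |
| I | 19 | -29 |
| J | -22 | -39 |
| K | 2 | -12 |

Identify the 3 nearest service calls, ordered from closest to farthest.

H, K, C

Distances from (-1, -19):
A: |14| + |43| = 14 + 43 = 57 blocks
B: |19| + |-2| = 19 + 2 = 21 blocks
C: |2| + |13| = 2 + 13 = 15 blocks
D: |-3| + |42| = 3 + 42 = 45 blocks
E: |6| + |38| = 6 + 38 = 44 blocks
F: |22| + |0| = 22 + 0 = 22 blocks
G: |-26| + |-27| = 26 + 27 = 53 blocks
H: |-4| + |-3| = 4 + 3 = 7 blocks
I: |20| + |-10| = 20 + 10 = 30 blocks
J: |-21| + |-20| = 21 + 20 = 41 blocks
K: |3| + |7| = 3 + 7 = 10 blocks
Sorted: H (7 blocks) < K (10 blocks) < C (15 blocks) < B (21 blocks) < F (22 blocks) < …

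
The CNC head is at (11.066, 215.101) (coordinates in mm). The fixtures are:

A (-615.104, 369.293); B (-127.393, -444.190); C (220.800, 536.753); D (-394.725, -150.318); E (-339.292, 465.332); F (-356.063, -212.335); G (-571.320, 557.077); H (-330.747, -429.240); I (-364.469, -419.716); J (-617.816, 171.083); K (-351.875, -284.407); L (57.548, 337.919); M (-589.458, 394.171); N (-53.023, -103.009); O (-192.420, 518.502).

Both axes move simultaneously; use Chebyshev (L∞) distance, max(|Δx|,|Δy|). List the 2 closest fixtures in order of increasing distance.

Distances from (11.066, 215.101):
A: max(|-626.170|, |154.192|) = 626.170 mm
B: max(|-138.459|, |-659.291|) = 659.291 mm
C: max(|209.734|, |321.652|) = 321.652 mm
D: max(|-405.791|, |-365.419|) = 405.791 mm
E: max(|-350.358|, |250.231|) = 350.358 mm
F: max(|-367.129|, |-427.436|) = 427.436 mm
G: max(|-582.386|, |341.976|) = 582.386 mm
H: max(|-341.813|, |-644.341|) = 644.341 mm
I: max(|-375.535|, |-634.817|) = 634.817 mm
J: max(|-628.882|, |-44.018|) = 628.882 mm
K: max(|-362.941|, |-499.508|) = 499.508 mm
L: max(|46.482|, |122.818|) = 122.818 mm
M: max(|-600.524|, |179.070|) = 600.524 mm
N: max(|-64.089|, |-318.110|) = 318.110 mm
O: max(|-203.486|, |303.401|) = 303.401 mm
Sorted: L (122.818 mm) < O (303.401 mm) < N (318.110 mm) < C (321.652 mm) < …

L, O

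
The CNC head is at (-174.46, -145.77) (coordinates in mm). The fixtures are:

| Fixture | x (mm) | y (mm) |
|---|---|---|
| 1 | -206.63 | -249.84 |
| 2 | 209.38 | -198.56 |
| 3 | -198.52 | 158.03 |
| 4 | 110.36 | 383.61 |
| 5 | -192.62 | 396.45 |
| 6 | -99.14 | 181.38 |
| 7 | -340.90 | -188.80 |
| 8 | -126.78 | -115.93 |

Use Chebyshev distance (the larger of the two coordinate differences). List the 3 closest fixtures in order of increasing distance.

8, 1, 7

Distances from (-174.46, -145.77):
1: 104.07 mm
2: 383.84 mm
3: 303.80 mm
4: 529.38 mm
5: 542.22 mm
6: 327.15 mm
7: 166.44 mm
8: 47.68 mm
Sorted: 8 (47.68 mm) < 1 (104.07 mm) < 7 (166.44 mm) < 3 (303.80 mm) < 6 (327.15 mm) < …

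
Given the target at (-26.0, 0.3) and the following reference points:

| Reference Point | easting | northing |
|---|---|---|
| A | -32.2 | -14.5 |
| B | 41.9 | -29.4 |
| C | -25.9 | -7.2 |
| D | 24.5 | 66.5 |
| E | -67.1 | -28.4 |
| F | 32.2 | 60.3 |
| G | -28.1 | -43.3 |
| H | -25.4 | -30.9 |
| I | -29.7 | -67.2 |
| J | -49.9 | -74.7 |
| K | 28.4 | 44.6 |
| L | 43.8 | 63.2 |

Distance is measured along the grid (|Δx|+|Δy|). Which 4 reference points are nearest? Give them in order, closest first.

C, A, H, G

Distances from (-26.0, 0.3):
A: 21.0
B: 97.6
C: 7.6
D: 116.7
E: 69.8
F: 118.2
G: 45.7
H: 31.8
I: 71.2
J: 98.9
K: 98.7
L: 132.7
Sorted: C (7.6) < A (21.0) < H (31.8) < G (45.7) < E (69.8) < I (71.2) < …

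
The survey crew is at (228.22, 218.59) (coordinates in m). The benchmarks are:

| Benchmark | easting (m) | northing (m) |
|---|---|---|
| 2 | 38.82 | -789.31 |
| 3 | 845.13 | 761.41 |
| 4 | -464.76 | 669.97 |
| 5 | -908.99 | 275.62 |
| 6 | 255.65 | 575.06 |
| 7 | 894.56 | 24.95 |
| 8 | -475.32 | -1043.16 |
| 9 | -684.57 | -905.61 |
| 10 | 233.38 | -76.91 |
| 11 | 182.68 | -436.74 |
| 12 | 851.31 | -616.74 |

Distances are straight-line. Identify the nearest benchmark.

Distances from (228.22, 218.59):
2: √((-189.40)² + (-1007.90)²) = √(35872.3600 + 1015862.4100) = 1025.54 m
3: √((616.91)² + (542.82)²) = √(380577.9481 + 294653.5524) = 821.72 m
4: √((-692.98)² + (451.38)²) = √(480221.2804 + 203743.9044) = 827.02 m
5: √((-1137.21)² + (57.03)²) = √(1293246.5841 + 3252.4209) = 1138.64 m
6: √((27.43)² + (356.47)²) = √(752.4049 + 127070.8609) = 357.52 m
7: √((666.34)² + (-193.64)²) = √(444008.9956 + 37496.4496) = 693.91 m
8: √((-703.54)² + (-1261.75)²) = √(494968.5316 + 1592013.0625) = 1444.64 m
9: √((-912.79)² + (-1124.20)²) = √(833185.5841 + 1263825.6400) = 1448.11 m
10: √((5.16)² + (-295.50)²) = √(26.6256 + 87320.2500) = 295.55 m
11: √((-45.54)² + (-655.33)²) = √(2073.8916 + 429457.4089) = 656.91 m
12: √((623.09)² + (-835.33)²) = √(388241.1481 + 697776.2089) = 1042.12 m
Minimum: 10 at 295.55 m.

10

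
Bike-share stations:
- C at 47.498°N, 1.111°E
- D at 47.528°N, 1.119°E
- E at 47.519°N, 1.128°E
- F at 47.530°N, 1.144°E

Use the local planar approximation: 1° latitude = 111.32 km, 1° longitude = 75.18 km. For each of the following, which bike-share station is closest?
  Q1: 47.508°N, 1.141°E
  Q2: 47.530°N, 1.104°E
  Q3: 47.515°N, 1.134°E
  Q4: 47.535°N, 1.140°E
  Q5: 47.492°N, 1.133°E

Q1 at 47.508°N, 1.141°E:
  C: 2.515 km
  D: 2.774 km
  E: 1.567 km
  F: 2.459 km
  → nearest: E (1.567 km)
Q2 at 47.530°N, 1.104°E:
  C: 3.601 km
  D: 1.149 km
  E: 2.181 km
  F: 3.007 km
  → nearest: D (1.149 km)
Q3 at 47.515°N, 1.134°E:
  C: 2.563 km
  D: 1.835 km
  E: 0.634 km
  F: 1.831 km
  → nearest: E (0.634 km)
Q4 at 47.535°N, 1.140°E:
  C: 4.660 km
  D: 1.761 km
  E: 1.997 km
  F: 0.633 km
  → nearest: F (0.633 km)
Q5 at 47.492°N, 1.133°E:
  C: 1.784 km
  D: 4.143 km
  E: 3.029 km
  F: 4.310 km
  → nearest: C (1.784 km)

Q1→E; Q2→D; Q3→E; Q4→F; Q5→C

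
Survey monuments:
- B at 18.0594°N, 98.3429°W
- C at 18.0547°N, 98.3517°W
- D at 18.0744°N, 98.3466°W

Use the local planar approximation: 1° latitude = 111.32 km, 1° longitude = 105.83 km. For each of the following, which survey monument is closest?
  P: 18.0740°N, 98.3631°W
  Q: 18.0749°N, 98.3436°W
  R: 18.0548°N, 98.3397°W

P→D; Q→D; R→B

P at 18.0740°N, 98.3631°W:
  B: 2.6854 km
  C: 2.4640 km
  D: 1.7468 km
  → nearest: D (1.7468 km)
Q at 18.0749°N, 98.3436°W:
  B: 1.7270 km
  C: 2.4065 km
  D: 0.3223 km
  → nearest: D (0.3223 km)
R at 18.0548°N, 98.3397°W:
  B: 0.6139 km
  C: 1.2700 km
  D: 2.3008 km
  → nearest: B (0.6139 km)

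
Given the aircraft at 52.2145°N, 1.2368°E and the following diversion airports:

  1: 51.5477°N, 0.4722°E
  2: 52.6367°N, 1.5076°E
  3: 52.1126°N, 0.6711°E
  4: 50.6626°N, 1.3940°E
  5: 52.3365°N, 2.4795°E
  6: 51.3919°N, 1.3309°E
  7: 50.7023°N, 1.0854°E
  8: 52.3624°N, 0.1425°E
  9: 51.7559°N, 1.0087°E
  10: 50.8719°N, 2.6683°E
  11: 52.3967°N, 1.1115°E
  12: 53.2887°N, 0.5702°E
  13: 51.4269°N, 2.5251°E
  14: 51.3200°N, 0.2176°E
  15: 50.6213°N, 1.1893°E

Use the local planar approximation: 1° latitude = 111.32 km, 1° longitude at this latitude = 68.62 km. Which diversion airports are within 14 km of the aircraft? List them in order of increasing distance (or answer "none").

none

Distances from 52.2145°N, 1.2368°E:
1: √((-0.6668·111.32)² + (-0.7646·68.62)²) = √(5509.822112 + 2752.770559) = 90.8988 km
2: √((0.4222·111.32)² + (0.2708·68.62)²) = √(2208.934576 + 345.301725) = 50.5395 km
3: √((-0.1019·111.32)² + (-0.5657·68.62)²) = √(128.675174 + 1506.863055) = 40.4418 km
4: √((-1.5519·111.32)² + (0.1572·68.62)²) = √(29845.156570 + 116.360750) = 173.0940 km
5: √((0.1220·111.32)² + (1.2427·68.62)²) = √(184.444647 + 7271.667697) = 86.3488 km
6: √((-0.8226·111.32)² + (0.0941·68.62)²) = √(8385.400416 + 41.694683) = 91.7992 km
7: √((-1.5122·111.32)² + (-0.1514·68.62)²) = √(28337.717258 + 107.932734) = 168.6584 km
8: √((0.1479·111.32)² + (-1.0943·68.62)²) = √(271.070804 + 5638.638157) = 76.8746 km
9: √((-0.4586·111.32)² + (-0.2281·68.62)²) = √(2606.240541 + 244.992054) = 53.3969 km
10: √((-1.3426·111.32)² + (1.4315·68.62)²) = √(22337.763113 + 9649.040564) = 178.8485 km
11: √((0.1822·111.32)² + (-0.1253·68.62)²) = √(411.379969 + 73.927083) = 22.0297 km
12: √((1.0742·111.32)² + (-0.6666·68.62)²) = √(14299.363007 + 2092.338981) = 128.0301 km
13: √((-0.7876·111.32)² + (1.2883·68.62)²) = √(7687.016447 + 7815.116223) = 124.5076 km
14: √((-0.8945·111.32)² + (-1.0192·68.62)²) = √(9915.327997 + 4891.254466) = 121.6823 km
15: √((-1.5932·111.32)² + (-0.0475·68.62)²) = √(31454.804538 + 10.624014) = 177.3850 km
Threshold 14 km: none within range.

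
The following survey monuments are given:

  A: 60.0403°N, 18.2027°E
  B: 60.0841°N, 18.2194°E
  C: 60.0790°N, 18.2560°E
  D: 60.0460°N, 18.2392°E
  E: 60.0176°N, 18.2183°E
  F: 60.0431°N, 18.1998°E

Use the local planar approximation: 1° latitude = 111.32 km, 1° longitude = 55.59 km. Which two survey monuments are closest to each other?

Pairwise distances:
A–F: √((0.0028·111.32)² + (-0.0029·55.59)²) = √(0.097154 + 0.025989) = 0.3509 km
B–C: √((-0.0051·111.32)² + (0.0366·55.59)²) = √(0.322320 + 4.139573) = 2.1123 km
A–D: √((0.0057·111.32)² + (0.0365·55.59)²) = √(0.402621 + 4.116983) = 2.1259 km
D–F: √((-0.0029·111.32)² + (-0.0394·55.59)²) = √(0.104218 + 4.797178) = 2.2139 km
A–E: √((-0.0227·111.32)² + (0.0156·55.59)²) = √(6.385547 + 0.752043) = 2.6716 km
E–F: √((0.0255·111.32)² + (-0.0185·55.59)²) = √(8.057991 + 1.057637) = 3.0192 km
D–E: √((-0.0284·111.32)² + (-0.0209·55.59)²) = √(9.995006 + 1.349851) = 3.3682 km
C–D: √((-0.0330·111.32)² + (-0.0168·55.59)²) = √(13.495043 + 0.872192) = 3.7904 km
B–D: √((-0.0381·111.32)² + (0.0198·55.59)²) = √(17.988558 + 1.211501) = 4.3818 km
B–F: √((-0.0410·111.32)² + (-0.0196·55.59)²) = √(20.831191 + 1.187150) = 4.6924 km
A–B: √((0.0438·111.32)² + (0.0167·55.59)²) = √(23.773582 + 0.861839) = 4.9634 km
C–F: √((-0.0359·111.32)² + (-0.0562·55.59)²) = √(15.971117 + 9.760363) = 5.0726 km
A–C: √((0.0387·111.32)² + (0.0533·55.59)²) = √(18.559588 + 8.779055) = 5.2286 km
C–E: √((-0.0614·111.32)² + (-0.0377·55.59)²) = √(46.717881 + 4.392139) = 7.1491 km
B–E: √((-0.0665·111.32)² + (-0.0011·55.59)²) = √(54.801152 + 0.003739) = 7.4030 km
Closest pair: A–F at 0.3509 km.

A and F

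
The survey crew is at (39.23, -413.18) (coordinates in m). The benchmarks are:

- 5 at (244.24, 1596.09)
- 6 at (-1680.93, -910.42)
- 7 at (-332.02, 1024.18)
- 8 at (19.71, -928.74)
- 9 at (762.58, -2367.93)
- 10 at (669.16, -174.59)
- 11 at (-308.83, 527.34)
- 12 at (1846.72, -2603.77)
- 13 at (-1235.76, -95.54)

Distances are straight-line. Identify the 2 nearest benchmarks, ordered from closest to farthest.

8, 10

Distances from (39.23, -413.18):
5: √((205.01)² + (2009.27)²) = √(42029.1001 + 4037165.9329) = 2019.70 m
6: √((-1720.16)² + (-497.24)²) = √(2958950.4256 + 247247.6176) = 1790.59 m
7: √((-371.25)² + (1437.36)²) = √(137826.5625 + 2066003.7696) = 1484.53 m
8: √((-19.52)² + (-515.56)²) = √(381.0304 + 265802.1136) = 515.93 m
9: √((723.35)² + (-1954.75)²) = √(523235.2225 + 3821047.5625) = 2084.29 m
10: √((629.93)² + (238.59)²) = √(396811.8049 + 56925.1881) = 673.60 m
11: √((-348.06)² + (940.52)²) = √(121145.7636 + 884577.8704) = 1002.86 m
12: √((1807.49)² + (-2190.59)²) = √(3267020.1001 + 4798684.5481) = 2840.02 m
13: √((-1274.99)² + (317.64)²) = √(1625599.5001 + 100895.1696) = 1313.96 m
Sorted: 8 (515.93 m) < 10 (673.60 m) < 11 (1002.86 m) < 13 (1313.96 m) < …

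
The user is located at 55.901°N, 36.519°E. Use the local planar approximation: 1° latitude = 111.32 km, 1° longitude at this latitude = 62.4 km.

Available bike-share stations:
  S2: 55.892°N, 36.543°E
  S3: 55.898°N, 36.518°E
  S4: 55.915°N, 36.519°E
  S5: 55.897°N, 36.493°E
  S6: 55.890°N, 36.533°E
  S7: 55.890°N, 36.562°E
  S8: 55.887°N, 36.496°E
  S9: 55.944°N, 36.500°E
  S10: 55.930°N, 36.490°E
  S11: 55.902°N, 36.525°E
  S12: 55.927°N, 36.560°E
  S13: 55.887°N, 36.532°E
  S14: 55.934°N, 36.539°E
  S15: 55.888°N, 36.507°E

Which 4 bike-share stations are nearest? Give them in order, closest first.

Distances from 55.901°N, 36.519°E:
S2: 1.802 km
S3: 0.340 km
S4: 1.558 km
S5: 1.682 km
S6: 1.504 km
S7: 2.949 km
S8: 2.119 km
S9: 4.931 km
S10: 3.701 km
S11: 0.391 km
S12: 3.863 km
S13: 1.757 km
S14: 3.880 km
S15: 1.629 km
Sorted: S3 (0.340 km) < S11 (0.391 km) < S6 (1.504 km) < S4 (1.558 km) < S15 (1.629 km) < S5 (1.682 km) < …

S3, S11, S6, S4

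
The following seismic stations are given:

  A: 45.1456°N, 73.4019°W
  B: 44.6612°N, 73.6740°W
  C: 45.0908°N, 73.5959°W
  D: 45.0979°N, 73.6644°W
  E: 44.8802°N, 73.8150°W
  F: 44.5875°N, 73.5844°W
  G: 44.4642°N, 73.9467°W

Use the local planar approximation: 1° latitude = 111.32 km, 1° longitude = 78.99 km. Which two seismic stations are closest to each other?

C and D

Pairwise distances:
A–B: 58.0490 km
A–C: 16.4937 km
A–D: 21.4040 km
A–E: 44.0186 km
A–F: 63.7782 km
A–G: 87.2104 km
B–C: 48.2193 km
B–D: 48.6194 km
B–E: 26.8027 km
B–F: 10.8352 km
B–G: 30.7396 km
C–D: 5.4682 km
C–E: 29.1401 km
C–F: 56.0347 km
C–G: 75.0555 km
D–E: 26.9966 km
D–F: 57.1681 km
D–G: 73.9839 km
E–F: 37.3291 km
E–G: 47.4632 km
F–G: 31.7394 km
Closest pair: C–D at 5.4682 km.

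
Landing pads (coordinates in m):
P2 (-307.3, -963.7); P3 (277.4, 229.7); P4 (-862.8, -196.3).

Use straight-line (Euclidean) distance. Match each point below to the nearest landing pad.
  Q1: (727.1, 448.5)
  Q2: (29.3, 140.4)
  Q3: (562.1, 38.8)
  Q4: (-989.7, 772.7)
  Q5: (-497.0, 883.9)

Q1 at (727.1, 448.5):
  P2: √((-1034.4)² + (-1412.2)²) = √(1069983.360 + 1994308.840) = 1750.5 m
  P3: √((-449.7)² + (-218.8)²) = √(202230.090 + 47873.440) = 500.1 m
  P4: √((-1589.9)² + (-644.8)²) = √(2527782.010 + 415767.040) = 1715.7 m
  → nearest: P3 (500.1 m)
Q2 at (29.3, 140.4):
  P2: √((-336.6)² + (-1104.1)²) = √(113299.560 + 1219036.810) = 1154.3 m
  P3: √((248.1)² + (89.3)²) = √(61553.610 + 7974.490) = 263.7 m
  P4: √((-892.1)² + (-336.7)²) = √(795842.410 + 113366.890) = 953.5 m
  → nearest: P3 (263.7 m)
Q3 at (562.1, 38.8):
  P2: √((-869.4)² + (-1002.5)²) = √(755856.360 + 1005006.250) = 1327.0 m
  P3: √((-284.7)² + (190.9)²) = √(81054.090 + 36442.810) = 342.8 m
  P4: √((-1424.9)² + (-235.1)²) = √(2030340.010 + 55272.010) = 1444.2 m
  → nearest: P3 (342.8 m)
Q4 at (-989.7, 772.7):
  P2: √((682.4)² + (-1736.4)²) = √(465669.760 + 3015084.960) = 1865.7 m
  P3: √((1267.1)² + (-543.0)²) = √(1605542.410 + 294849.000) = 1378.5 m
  P4: √((126.9)² + (-969.0)²) = √(16103.610 + 938961.000) = 977.3 m
  → nearest: P4 (977.3 m)
Q5 at (-497.0, 883.9):
  P2: √((189.7)² + (-1847.6)²) = √(35986.090 + 3413625.760) = 1857.3 m
  P3: √((774.4)² + (-654.2)²) = √(599695.360 + 427977.640) = 1013.7 m
  P4: √((-365.8)² + (-1080.2)²) = √(133809.640 + 1166832.040) = 1140.5 m
  → nearest: P3 (1013.7 m)

Q1→P3; Q2→P3; Q3→P3; Q4→P4; Q5→P3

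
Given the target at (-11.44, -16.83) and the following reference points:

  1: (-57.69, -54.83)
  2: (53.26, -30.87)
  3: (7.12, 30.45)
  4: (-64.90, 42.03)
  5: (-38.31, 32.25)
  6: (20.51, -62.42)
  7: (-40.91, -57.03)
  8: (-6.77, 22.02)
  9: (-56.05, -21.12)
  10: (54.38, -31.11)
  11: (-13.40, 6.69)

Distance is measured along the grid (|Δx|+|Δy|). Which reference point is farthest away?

Distances from (-11.44, -16.83):
1: |-46.25| + |-38.00| = 46.25 + 38.00 = 84.25
2: |64.70| + |-14.04| = 64.70 + 14.04 = 78.74
3: |18.56| + |47.28| = 18.56 + 47.28 = 65.84
4: |-53.46| + |58.86| = 53.46 + 58.86 = 112.32
5: |-26.87| + |49.08| = 26.87 + 49.08 = 75.95
6: |31.95| + |-45.59| = 31.95 + 45.59 = 77.54
7: |-29.47| + |-40.20| = 29.47 + 40.20 = 69.67
8: |4.67| + |38.85| = 4.67 + 38.85 = 43.52
9: |-44.61| + |-4.29| = 44.61 + 4.29 = 48.90
10: |65.82| + |-14.28| = 65.82 + 14.28 = 80.10
11: |-1.96| + |23.52| = 1.96 + 23.52 = 25.48
Maximum: 4 at 112.32.

4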